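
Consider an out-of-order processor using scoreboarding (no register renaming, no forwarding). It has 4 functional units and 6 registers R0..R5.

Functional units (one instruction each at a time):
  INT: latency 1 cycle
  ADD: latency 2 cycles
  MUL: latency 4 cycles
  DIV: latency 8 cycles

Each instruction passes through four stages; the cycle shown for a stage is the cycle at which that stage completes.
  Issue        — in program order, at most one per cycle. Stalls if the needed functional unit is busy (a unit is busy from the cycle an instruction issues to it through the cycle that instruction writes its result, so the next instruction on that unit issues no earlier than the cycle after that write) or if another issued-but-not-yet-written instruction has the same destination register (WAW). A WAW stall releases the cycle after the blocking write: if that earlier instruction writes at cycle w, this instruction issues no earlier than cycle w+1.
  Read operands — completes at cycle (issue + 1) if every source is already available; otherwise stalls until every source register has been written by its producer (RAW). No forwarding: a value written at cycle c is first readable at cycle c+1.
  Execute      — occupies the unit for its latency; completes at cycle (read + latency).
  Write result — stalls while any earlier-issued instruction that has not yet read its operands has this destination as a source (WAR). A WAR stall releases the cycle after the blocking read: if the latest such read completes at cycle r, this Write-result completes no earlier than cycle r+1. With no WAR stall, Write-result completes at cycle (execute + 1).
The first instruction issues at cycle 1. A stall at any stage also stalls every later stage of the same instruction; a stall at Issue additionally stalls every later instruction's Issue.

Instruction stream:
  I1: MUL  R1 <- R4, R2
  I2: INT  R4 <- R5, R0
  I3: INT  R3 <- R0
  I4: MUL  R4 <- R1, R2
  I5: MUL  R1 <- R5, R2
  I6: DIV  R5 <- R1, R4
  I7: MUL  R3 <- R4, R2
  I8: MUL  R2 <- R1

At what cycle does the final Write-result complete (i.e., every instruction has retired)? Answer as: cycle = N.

cycle 1: I1→MUL
cycle 2: I1 RO; I2→INT
cycle 3: I2 RO
cycle 4: I2 EX
cycle 5: I2 WR R4
cycle 6: I1 EX; I3→INT
cycle 7: I1 WR R1; I3 RO
cycle 8: I3 EX; I4→MUL
cycle 9: I3 WR R3; I4 RO
cycle 13: I4 EX
cycle 14: I4 WR R4
cycle 15: I5→MUL
cycle 16: I5 RO; I6→DIV
cycle 20: I5 EX
cycle 21: I5 WR R1
cycle 22: I6 RO; I7→MUL
cycle 23: I7 RO
cycle 27: I7 EX
cycle 28: I7 WR R3
cycle 29: I8→MUL
cycle 30: I6 EX; I8 RO
cycle 31: I6 WR R5
cycle 34: I8 EX
cycle 35: I8 WR R2

cycle = 35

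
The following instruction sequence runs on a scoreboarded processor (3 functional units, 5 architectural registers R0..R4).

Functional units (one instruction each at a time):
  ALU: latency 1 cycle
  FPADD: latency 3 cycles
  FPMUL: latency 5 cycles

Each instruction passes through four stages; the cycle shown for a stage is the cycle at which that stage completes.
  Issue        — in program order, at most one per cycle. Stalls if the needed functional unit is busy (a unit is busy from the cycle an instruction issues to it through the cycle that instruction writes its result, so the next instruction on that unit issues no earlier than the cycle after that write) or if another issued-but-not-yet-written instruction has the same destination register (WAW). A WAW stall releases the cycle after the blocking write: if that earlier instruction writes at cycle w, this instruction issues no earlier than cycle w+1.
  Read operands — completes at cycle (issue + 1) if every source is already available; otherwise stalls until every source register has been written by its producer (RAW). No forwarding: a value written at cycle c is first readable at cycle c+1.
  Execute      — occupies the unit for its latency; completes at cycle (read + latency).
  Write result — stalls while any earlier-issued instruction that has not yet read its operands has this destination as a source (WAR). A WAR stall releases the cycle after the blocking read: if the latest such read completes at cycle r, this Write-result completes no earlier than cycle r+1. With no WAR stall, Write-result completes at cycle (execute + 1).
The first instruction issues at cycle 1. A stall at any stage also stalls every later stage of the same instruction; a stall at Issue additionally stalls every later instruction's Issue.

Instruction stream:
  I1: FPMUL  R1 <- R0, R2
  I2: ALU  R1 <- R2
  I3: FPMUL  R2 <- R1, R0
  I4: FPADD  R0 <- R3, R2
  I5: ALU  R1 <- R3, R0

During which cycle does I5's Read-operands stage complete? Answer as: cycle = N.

1) issue 1, read 2, done 7, write 8
2) issue 9, read 10, done 11, write 12  <WAW R1: wait I1 write@8>
3) issue 10, read 13, done 18, write 19  <RAW R1: wait I2 write@12>
4) issue 11, read 20, done 23, write 24  <RAW R2: wait I3 write@19>
5) issue 13, read 25, done 26, write 27  <struct: ALU busy until I2 writes@12 / RAW R0: wait I4 write@24>

cycle = 25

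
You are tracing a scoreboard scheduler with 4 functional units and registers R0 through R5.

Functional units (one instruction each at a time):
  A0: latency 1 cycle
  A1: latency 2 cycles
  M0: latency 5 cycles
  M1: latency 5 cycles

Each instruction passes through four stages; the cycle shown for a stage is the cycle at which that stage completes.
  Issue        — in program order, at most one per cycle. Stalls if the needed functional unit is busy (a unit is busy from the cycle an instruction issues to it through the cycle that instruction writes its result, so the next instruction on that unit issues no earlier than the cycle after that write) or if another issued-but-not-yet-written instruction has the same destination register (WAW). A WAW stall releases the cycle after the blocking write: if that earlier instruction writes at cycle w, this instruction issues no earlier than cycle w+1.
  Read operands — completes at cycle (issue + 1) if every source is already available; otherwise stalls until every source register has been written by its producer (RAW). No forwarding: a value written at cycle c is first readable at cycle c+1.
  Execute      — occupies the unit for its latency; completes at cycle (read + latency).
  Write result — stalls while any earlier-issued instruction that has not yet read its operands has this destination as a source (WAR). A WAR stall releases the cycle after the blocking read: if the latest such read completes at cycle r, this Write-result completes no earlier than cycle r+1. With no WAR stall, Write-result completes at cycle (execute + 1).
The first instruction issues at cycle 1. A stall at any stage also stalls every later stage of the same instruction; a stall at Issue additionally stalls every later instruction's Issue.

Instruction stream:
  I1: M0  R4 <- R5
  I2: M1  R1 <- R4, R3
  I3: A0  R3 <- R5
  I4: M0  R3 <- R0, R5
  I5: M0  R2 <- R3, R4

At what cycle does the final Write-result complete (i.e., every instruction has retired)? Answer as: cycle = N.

cycle = 26

  I1 | 1 | 2 | 7 | 8
  I2 | 2 | 9 | 14 | 15   RAW R4: wait I1 write@8
  I3 | 3 | 4 | 5 | 10   WAR R3: wait I2 read@9
  I4 | 11 | 12 | 17 | 18   WAW R3: wait I3 write@10
  I5 | 19 | 20 | 25 | 26   struct: M0 busy until I4 writes@18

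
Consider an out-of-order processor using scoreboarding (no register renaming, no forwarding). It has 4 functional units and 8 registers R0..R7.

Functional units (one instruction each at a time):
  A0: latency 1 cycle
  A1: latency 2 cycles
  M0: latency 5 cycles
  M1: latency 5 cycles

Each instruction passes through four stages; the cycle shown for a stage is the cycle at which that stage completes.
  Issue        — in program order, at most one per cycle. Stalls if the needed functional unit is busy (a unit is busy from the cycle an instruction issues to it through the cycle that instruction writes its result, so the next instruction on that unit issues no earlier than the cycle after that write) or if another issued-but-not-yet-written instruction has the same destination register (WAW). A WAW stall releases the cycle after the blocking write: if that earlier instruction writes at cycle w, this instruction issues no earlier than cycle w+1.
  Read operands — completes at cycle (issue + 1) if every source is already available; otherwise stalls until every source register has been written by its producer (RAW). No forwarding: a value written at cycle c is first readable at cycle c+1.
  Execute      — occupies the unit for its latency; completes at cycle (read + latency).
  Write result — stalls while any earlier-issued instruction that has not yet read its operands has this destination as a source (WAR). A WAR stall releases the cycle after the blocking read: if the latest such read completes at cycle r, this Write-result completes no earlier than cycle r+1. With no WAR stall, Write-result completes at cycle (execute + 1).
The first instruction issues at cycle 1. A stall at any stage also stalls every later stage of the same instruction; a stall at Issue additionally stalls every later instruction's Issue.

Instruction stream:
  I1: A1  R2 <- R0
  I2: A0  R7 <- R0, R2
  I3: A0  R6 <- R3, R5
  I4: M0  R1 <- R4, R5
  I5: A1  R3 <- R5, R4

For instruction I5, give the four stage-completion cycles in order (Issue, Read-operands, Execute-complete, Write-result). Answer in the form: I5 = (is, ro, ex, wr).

1) issue 1, read 2, done 4, write 5
2) issue 2, read 6, done 7, write 8  <RAW R2: wait I1 write@5>
3) issue 9, read 10, done 11, write 12  <struct: A0 busy until I2 writes@8>
4) issue 10, read 11, done 16, write 17
5) issue 11, read 12, done 14, write 15

I5 = (11, 12, 14, 15)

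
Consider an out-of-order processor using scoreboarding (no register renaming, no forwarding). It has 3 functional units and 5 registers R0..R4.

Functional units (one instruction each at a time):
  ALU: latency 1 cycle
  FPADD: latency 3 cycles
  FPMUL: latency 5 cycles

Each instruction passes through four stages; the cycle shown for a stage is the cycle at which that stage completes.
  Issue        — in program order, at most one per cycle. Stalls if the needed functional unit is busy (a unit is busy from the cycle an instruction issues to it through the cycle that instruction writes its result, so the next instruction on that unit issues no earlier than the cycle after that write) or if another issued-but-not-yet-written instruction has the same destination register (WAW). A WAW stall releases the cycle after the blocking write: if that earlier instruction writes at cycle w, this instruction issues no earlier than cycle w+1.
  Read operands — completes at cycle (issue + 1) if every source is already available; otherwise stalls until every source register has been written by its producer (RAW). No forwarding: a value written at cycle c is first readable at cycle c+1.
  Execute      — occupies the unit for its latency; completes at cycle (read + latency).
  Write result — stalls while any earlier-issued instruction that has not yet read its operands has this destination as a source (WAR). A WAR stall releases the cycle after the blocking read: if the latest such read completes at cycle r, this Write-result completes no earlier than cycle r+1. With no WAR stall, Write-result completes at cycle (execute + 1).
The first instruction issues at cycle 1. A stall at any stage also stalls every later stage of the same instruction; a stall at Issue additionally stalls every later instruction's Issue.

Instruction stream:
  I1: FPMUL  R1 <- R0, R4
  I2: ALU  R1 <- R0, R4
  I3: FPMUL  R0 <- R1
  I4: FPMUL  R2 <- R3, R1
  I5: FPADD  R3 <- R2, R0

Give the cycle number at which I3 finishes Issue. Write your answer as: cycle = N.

cycle = 10

I1  is:1  ro:2  ex:7  wr:8
I2  is:9  ro:10  ex:11  wr:12  — WAW R1: wait I1 write@8
I3  is:10  ro:13  ex:18  wr:19  — RAW R1: wait I2 write@12
I4  is:20  ro:21  ex:26  wr:27  — struct: FPMUL busy until I3 writes@19
I5  is:21  ro:28  ex:31  wr:32  — RAW R2: wait I4 write@27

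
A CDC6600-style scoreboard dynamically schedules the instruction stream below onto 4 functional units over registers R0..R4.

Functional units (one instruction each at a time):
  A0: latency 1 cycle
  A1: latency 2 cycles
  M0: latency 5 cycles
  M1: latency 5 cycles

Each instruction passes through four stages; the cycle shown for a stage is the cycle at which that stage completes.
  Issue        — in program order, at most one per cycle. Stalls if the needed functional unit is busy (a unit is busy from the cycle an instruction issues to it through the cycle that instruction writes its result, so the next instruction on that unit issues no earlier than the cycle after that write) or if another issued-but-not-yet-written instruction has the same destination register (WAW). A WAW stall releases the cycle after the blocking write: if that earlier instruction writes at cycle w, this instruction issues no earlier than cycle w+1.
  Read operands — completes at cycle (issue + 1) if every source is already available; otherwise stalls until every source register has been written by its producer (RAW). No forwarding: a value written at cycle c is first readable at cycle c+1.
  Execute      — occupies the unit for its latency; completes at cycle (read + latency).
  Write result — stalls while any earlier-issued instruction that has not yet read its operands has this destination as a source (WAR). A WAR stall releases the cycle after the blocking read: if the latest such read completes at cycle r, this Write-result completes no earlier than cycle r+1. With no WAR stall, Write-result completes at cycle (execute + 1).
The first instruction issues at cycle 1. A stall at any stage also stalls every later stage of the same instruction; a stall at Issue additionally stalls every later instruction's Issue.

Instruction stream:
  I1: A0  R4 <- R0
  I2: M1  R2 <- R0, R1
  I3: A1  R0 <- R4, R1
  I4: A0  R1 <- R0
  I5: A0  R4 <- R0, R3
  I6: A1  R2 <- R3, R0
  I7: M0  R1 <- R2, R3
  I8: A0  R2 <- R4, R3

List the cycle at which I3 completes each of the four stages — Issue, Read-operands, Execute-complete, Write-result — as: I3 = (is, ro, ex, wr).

I3 = (3, 5, 7, 8)

t=1  I1 dispatched to A0
t=2  I1 operands ready · I2 dispatched to M1
t=3  I1 complete · I2 operands ready · I3 dispatched to A1
t=4  R4←I1
t=5  I3 operands ready · I4 dispatched to A0
t=7  I3 complete
t=8  I2 complete · R0←I3
t=9  R2←I2 · I4 operands ready
t=10  I4 complete
t=11  R1←I4
t=12  I5 dispatched to A0
t=13  I5 operands ready · I6 dispatched to A1
t=14  I5 complete · I6 operands ready · I7 dispatched to M0
t=15  R4←I5
t=16  I6 complete
t=17  R2←I6
t=18  I7 operands ready · I8 dispatched to A0
t=19  I8 operands ready
t=20  I8 complete
t=21  R2←I8
t=23  I7 complete
t=24  R1←I7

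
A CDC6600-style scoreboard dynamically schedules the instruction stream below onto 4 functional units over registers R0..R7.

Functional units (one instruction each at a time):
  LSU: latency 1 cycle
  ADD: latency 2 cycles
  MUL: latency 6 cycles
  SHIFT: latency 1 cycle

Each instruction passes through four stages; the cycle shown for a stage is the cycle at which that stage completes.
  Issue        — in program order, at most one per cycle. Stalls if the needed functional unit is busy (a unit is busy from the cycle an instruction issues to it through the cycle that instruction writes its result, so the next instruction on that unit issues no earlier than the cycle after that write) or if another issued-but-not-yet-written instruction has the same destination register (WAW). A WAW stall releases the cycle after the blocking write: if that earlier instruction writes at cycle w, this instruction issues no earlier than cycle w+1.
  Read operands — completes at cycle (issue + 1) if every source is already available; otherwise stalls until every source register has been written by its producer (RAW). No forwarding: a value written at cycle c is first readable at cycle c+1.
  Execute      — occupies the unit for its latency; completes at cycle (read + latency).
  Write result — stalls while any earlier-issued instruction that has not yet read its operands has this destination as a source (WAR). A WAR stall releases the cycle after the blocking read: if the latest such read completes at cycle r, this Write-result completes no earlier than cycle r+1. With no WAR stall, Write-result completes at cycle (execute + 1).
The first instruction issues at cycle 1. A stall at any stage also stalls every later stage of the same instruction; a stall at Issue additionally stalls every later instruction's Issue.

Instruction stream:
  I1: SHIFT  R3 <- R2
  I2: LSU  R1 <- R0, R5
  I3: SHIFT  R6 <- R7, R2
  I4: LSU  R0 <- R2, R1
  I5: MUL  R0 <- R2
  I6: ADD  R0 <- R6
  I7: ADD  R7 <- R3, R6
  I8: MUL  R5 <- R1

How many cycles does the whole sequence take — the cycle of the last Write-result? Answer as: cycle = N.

I1: IS=1 RO=2 EX=3 WR=4
I2: IS=2 RO=3 EX=4 WR=5
I3: IS=5 RO=6 EX=7 WR=8  [struct: SHIFT busy until I1 writes@4]
I4: IS=6 RO=7 EX=8 WR=9
I5: IS=10 RO=11 EX=17 WR=18  [WAW R0: wait I4 write@9]
I6: IS=19 RO=20 EX=22 WR=23  [WAW R0: wait I5 write@18]
I7: IS=24 RO=25 EX=27 WR=28  [struct: ADD busy until I6 writes@23]
I8: IS=25 RO=26 EX=32 WR=33

cycle = 33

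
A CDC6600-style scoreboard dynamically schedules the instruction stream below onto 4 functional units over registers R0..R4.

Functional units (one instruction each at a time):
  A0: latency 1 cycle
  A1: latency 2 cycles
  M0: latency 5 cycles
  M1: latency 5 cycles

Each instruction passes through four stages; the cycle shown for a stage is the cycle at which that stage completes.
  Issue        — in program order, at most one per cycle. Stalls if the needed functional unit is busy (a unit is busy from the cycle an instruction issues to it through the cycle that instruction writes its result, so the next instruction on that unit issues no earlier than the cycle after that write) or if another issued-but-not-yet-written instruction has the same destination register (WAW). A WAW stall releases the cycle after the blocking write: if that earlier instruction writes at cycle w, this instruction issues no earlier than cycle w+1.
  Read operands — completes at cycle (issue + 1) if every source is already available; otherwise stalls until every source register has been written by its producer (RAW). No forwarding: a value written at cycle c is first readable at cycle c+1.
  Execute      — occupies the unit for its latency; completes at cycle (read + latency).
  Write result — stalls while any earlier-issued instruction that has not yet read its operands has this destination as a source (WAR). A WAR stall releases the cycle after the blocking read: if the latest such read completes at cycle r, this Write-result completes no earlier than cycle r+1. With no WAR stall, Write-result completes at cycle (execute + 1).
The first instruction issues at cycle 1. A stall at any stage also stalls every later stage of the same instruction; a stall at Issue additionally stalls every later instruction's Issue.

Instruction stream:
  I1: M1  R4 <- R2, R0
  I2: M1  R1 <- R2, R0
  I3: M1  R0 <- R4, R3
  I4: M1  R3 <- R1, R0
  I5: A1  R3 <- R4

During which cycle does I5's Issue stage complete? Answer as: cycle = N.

cycle = 33

  I1 | 1 | 2 | 7 | 8
  I2 | 9 | 10 | 15 | 16   struct: M1 busy until I1 writes@8
  I3 | 17 | 18 | 23 | 24   struct: M1 busy until I2 writes@16
  I4 | 25 | 26 | 31 | 32   struct: M1 busy until I3 writes@24
  I5 | 33 | 34 | 36 | 37   WAW R3: wait I4 write@32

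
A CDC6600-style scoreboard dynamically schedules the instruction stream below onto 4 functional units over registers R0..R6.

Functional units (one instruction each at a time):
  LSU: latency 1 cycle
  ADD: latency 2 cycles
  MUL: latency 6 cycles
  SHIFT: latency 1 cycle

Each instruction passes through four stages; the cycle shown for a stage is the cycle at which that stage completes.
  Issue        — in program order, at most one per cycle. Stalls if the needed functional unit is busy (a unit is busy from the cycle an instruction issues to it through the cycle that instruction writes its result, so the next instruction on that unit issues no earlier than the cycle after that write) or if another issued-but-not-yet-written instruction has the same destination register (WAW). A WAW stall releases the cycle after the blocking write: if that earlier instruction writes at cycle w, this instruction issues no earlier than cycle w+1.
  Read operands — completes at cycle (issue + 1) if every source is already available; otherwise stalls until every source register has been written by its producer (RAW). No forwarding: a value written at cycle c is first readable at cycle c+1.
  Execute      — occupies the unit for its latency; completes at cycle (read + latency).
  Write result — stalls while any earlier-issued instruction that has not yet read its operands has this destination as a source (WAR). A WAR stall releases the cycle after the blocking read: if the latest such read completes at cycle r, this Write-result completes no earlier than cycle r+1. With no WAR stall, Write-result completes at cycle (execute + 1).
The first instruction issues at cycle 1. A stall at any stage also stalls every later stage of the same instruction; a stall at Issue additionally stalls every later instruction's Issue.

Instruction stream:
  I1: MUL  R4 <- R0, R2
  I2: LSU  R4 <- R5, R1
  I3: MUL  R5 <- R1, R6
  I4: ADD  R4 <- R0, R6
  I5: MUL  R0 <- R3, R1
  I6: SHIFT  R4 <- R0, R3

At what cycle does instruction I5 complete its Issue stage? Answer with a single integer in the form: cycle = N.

I1 -> (1, 2, 8, 9)
I2 -> (10, 11, 12, 13)  // WAW R4: wait I1 write@9
I3 -> (11, 12, 18, 19)
I4 -> (14, 15, 17, 18)  // WAW R4: wait I2 write@13
I5 -> (20, 21, 27, 28)  // struct: MUL busy until I3 writes@19
I6 -> (21, 29, 30, 31)  // RAW R0: wait I5 write@28

cycle = 20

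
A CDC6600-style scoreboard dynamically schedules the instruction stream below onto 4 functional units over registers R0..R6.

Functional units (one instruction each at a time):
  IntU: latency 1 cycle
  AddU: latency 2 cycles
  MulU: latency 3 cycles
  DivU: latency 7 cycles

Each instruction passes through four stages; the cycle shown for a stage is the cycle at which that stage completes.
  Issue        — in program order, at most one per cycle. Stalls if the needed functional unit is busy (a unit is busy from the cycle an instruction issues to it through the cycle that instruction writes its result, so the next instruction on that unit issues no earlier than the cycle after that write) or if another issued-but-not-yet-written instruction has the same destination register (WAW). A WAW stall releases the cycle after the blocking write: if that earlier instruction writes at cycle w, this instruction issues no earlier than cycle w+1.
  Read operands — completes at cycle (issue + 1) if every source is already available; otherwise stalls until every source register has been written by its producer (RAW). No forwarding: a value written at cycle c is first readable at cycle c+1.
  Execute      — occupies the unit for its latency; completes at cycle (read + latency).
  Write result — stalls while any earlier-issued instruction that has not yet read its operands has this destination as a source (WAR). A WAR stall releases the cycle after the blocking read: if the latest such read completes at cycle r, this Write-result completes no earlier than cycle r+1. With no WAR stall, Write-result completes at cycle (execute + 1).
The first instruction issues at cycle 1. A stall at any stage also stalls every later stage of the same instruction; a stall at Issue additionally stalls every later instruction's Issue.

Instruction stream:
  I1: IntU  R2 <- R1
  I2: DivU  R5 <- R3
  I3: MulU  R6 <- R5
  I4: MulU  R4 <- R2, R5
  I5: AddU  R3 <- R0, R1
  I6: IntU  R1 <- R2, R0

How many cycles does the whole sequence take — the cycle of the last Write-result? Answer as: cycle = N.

cycle = 22

1) issue 1, read 2, done 3, write 4
2) issue 2, read 3, done 10, write 11
3) issue 3, read 12, done 15, write 16  <RAW R5: wait I2 write@11>
4) issue 17, read 18, done 21, write 22  <struct: MulU busy until I3 writes@16>
5) issue 18, read 19, done 21, write 22
6) issue 19, read 20, done 21, write 22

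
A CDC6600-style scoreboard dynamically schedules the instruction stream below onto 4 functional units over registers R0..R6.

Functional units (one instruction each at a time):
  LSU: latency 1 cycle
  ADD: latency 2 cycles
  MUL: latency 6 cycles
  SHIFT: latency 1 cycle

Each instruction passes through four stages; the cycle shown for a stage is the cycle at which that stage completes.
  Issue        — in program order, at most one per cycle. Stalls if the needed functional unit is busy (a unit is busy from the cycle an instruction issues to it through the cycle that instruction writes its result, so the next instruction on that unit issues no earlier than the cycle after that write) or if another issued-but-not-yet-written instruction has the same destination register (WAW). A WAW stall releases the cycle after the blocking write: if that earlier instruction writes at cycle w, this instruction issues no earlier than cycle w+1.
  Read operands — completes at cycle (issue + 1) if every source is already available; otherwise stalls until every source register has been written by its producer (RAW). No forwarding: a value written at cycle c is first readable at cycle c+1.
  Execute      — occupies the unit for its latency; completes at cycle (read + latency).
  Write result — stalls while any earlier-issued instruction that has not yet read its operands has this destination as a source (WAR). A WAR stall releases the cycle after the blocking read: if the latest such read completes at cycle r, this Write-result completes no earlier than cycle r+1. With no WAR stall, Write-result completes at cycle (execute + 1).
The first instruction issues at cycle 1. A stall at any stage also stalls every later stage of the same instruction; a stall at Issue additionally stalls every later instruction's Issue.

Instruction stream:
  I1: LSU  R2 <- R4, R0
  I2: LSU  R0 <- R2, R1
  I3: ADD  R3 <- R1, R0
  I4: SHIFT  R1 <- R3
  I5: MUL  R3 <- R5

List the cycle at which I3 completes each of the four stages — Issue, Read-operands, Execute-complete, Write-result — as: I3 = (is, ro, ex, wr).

I1  is:1  ro:2  ex:3  wr:4
I2  is:5  ro:6  ex:7  wr:8  — struct: LSU busy until I1 writes@4
I3  is:6  ro:9  ex:11  wr:12  — RAW R0: wait I2 write@8
I4  is:7  ro:13  ex:14  wr:15  — RAW R3: wait I3 write@12
I5  is:13  ro:14  ex:20  wr:21  — WAW R3: wait I3 write@12

I3 = (6, 9, 11, 12)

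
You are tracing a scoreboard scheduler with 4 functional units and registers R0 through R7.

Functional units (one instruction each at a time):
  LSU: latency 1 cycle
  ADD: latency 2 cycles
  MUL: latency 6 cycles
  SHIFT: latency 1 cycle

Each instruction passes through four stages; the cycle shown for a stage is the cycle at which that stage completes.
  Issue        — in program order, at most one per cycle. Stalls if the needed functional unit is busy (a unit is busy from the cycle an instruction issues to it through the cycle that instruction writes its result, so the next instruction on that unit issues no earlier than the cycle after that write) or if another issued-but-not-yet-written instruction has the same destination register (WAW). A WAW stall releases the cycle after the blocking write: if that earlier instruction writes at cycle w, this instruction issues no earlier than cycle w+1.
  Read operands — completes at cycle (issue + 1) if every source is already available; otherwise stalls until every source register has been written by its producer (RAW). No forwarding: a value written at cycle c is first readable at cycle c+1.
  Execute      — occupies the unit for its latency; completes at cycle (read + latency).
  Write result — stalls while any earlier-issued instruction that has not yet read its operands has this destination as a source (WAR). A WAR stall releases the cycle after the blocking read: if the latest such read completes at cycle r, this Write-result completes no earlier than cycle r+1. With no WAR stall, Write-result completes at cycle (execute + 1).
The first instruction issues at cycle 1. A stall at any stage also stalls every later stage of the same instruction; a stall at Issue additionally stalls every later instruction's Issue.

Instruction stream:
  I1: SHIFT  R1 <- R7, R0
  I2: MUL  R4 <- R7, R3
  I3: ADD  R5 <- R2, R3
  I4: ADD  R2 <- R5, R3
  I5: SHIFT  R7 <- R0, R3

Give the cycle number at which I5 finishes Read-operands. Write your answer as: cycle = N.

[1] issue I1 (SHIFT)
[2] I1 read-ops | issue I2 (MUL)
[3] I1 finished on SHIFT | I2 read-ops | issue I3 (ADD)
[4] I1→R1 | I3 read-ops
[6] I3 finished on ADD
[7] I3→R5
[8] issue I4 (ADD)
[9] I2 finished on MUL | I4 read-ops | issue I5 (SHIFT)
[10] I2→R4 | I5 read-ops
[11] I4 finished on ADD | I5 finished on SHIFT
[12] I4→R2 | I5→R7

cycle = 10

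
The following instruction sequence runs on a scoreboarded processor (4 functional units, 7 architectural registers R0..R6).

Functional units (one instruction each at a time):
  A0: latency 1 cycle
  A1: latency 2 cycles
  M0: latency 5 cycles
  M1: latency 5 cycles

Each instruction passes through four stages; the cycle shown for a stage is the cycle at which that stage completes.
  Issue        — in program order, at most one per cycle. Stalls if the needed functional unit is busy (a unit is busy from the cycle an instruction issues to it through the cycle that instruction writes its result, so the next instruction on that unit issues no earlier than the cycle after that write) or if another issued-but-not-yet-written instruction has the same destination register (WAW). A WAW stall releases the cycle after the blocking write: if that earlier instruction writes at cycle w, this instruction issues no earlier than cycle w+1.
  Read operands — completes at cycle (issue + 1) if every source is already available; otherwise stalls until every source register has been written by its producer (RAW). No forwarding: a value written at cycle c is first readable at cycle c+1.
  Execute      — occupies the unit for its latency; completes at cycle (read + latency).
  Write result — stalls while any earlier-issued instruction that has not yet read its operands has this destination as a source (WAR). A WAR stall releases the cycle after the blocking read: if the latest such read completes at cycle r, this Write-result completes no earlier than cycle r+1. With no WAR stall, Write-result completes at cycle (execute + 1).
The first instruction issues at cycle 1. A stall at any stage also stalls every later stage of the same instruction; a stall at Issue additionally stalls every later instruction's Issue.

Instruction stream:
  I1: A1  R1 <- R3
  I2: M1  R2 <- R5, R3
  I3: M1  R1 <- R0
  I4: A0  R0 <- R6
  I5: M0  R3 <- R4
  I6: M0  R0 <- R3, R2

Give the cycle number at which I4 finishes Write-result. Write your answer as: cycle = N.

cycle = 14

I1: IS=1 RO=2 EX=4 WR=5
I2: IS=2 RO=3 EX=8 WR=9
I3: IS=10 RO=11 EX=16 WR=17  [struct: M1 busy until I2 writes@9]
I4: IS=11 RO=12 EX=13 WR=14
I5: IS=12 RO=13 EX=18 WR=19
I6: IS=20 RO=21 EX=26 WR=27  [struct: M0 busy until I5 writes@19]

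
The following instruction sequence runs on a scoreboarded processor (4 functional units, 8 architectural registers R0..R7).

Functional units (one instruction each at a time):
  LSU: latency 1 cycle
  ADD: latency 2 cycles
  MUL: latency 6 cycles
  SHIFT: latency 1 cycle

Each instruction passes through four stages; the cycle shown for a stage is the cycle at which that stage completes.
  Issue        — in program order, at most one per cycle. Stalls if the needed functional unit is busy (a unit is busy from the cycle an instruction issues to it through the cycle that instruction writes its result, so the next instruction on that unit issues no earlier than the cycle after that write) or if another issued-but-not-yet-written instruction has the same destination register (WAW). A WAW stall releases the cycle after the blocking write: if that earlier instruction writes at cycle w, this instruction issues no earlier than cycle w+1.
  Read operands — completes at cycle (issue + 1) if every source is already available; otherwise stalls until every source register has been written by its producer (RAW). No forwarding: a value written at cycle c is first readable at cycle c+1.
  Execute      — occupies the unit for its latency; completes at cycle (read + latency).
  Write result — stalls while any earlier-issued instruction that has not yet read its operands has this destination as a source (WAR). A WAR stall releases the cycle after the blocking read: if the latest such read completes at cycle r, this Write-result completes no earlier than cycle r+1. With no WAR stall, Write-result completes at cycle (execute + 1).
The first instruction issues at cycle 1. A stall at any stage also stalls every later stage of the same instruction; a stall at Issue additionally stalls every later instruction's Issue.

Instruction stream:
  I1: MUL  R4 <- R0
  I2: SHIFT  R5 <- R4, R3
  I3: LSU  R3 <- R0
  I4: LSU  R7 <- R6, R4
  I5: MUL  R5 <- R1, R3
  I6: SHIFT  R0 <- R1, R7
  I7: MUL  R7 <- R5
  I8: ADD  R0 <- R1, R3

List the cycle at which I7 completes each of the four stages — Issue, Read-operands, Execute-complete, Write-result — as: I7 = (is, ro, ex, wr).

I7 = (22, 23, 29, 30)

1) issue 1, read 2, done 8, write 9
2) issue 2, read 10, done 11, write 12  <RAW R4: wait I1 write@9>
3) issue 3, read 4, done 5, write 11  <WAR R3: wait I2 read@10>
4) issue 12, read 13, done 14, write 15  <struct: LSU busy until I3 writes@11>
5) issue 13, read 14, done 20, write 21
6) issue 14, read 16, done 17, write 18  <RAW R7: wait I4 write@15>
7) issue 22, read 23, done 29, write 30  <struct: MUL busy until I5 writes@21>
8) issue 23, read 24, done 26, write 27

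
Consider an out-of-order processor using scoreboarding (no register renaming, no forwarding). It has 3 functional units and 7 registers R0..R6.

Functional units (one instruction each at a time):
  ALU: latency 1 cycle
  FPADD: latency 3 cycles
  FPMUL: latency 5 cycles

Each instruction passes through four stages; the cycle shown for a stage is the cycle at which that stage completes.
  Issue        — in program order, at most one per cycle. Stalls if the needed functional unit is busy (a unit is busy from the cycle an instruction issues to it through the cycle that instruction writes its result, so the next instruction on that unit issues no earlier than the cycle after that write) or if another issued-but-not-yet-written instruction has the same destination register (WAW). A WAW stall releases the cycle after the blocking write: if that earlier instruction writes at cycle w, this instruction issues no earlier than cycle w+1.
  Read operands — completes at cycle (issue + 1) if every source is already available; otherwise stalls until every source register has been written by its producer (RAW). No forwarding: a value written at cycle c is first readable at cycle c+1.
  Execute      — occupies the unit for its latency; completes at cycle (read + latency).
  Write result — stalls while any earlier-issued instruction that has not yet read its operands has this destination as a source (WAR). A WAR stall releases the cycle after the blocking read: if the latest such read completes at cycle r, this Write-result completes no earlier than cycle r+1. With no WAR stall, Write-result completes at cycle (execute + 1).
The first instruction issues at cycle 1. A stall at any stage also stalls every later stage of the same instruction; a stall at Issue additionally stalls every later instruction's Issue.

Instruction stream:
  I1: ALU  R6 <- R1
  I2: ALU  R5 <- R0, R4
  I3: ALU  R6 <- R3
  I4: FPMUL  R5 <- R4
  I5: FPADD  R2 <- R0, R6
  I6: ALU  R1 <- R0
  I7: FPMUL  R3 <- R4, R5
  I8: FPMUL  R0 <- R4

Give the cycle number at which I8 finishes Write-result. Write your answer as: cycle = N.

cycle = 33

[I1] 1/2/3/4
[I2] 5/6/7/8  (struct: ALU busy until I1 writes@4)
[I3] 9/10/11/12  (struct: ALU busy until I2 writes@8)
[I4] 10/11/16/17
[I5] 11/13/16/17  (RAW R6: wait I3 write@12)
[I6] 13/14/15/16  (struct: ALU busy until I3 writes@12)
[I7] 18/19/24/25  (struct: FPMUL busy until I4 writes@17)
[I8] 26/27/32/33  (struct: FPMUL busy until I7 writes@25)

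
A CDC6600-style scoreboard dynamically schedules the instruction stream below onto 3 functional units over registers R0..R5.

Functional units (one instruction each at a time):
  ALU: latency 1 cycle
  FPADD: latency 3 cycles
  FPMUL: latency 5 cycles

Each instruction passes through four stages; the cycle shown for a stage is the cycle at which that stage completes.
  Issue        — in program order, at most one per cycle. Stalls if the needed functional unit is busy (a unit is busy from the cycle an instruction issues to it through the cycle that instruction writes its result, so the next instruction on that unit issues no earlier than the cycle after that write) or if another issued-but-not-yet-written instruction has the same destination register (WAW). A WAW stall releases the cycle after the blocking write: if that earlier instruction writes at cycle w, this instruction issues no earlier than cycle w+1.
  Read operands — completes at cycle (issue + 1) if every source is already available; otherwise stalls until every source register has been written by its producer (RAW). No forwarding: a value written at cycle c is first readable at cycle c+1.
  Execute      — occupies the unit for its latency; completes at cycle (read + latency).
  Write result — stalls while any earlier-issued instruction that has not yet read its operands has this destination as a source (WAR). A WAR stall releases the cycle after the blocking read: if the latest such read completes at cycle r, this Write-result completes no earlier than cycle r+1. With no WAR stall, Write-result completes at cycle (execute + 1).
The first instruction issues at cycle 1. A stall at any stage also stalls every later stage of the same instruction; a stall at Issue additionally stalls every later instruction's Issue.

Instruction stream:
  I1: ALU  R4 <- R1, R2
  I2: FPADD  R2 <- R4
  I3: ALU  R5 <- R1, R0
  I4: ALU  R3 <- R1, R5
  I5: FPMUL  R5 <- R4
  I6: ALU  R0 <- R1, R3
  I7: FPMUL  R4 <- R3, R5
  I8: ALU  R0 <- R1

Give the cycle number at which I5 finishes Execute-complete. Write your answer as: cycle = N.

cycle = 16

cycle 1: I1 dispatched to ALU
cycle 2: I1 operands ready | I2 dispatched to FPADD
cycle 3: I1 complete
cycle 4: R4←I1
cycle 5: I2 operands ready | I3 dispatched to ALU
cycle 6: I3 operands ready
cycle 7: I3 complete
cycle 8: I2 complete | R5←I3
cycle 9: R2←I2 | I4 dispatched to ALU
cycle 10: I4 operands ready | I5 dispatched to FPMUL
cycle 11: I4 complete | I5 operands ready
cycle 12: R3←I4
cycle 13: I6 dispatched to ALU
cycle 14: I6 operands ready
cycle 15: I6 complete
cycle 16: I5 complete | R0←I6
cycle 17: R5←I5
cycle 18: I7 dispatched to FPMUL
cycle 19: I7 operands ready | I8 dispatched to ALU
cycle 20: I8 operands ready
cycle 21: I8 complete
cycle 22: R0←I8
cycle 24: I7 complete
cycle 25: R4←I7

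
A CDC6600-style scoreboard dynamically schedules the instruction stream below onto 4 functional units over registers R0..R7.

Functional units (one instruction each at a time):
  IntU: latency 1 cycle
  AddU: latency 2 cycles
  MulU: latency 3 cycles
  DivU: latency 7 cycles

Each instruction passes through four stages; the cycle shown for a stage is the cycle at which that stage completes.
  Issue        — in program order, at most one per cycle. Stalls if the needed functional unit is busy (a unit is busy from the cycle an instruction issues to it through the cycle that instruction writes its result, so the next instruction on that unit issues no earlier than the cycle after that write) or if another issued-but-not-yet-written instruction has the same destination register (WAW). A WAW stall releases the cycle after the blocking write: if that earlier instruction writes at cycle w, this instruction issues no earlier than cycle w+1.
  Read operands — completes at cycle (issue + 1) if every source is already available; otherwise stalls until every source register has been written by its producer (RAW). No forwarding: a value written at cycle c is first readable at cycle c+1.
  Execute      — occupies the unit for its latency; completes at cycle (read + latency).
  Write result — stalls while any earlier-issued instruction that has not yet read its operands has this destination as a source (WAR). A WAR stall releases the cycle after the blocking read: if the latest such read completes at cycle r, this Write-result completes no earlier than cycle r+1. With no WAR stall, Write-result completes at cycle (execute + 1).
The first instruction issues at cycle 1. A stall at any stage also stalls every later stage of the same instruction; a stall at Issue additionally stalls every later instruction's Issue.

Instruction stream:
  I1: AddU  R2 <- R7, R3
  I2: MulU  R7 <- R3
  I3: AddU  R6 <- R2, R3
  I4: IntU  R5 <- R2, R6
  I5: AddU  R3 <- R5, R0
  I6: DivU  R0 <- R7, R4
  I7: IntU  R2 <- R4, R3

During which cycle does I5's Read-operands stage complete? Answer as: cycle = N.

cycle = 14

I1  is:1  ro:2  ex:4  wr:5
I2  is:2  ro:3  ex:6  wr:7
I3  is:6  ro:7  ex:9  wr:10  — struct: AddU busy until I1 writes@5
I4  is:7  ro:11  ex:12  wr:13  — RAW R6: wait I3 write@10
I5  is:11  ro:14  ex:16  wr:17  — struct: AddU busy until I3 writes@10, RAW R5: wait I4 write@13
I6  is:12  ro:13  ex:20  wr:21
I7  is:14  ro:18  ex:19  wr:20  — struct: IntU busy until I4 writes@13, RAW R3: wait I5 write@17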